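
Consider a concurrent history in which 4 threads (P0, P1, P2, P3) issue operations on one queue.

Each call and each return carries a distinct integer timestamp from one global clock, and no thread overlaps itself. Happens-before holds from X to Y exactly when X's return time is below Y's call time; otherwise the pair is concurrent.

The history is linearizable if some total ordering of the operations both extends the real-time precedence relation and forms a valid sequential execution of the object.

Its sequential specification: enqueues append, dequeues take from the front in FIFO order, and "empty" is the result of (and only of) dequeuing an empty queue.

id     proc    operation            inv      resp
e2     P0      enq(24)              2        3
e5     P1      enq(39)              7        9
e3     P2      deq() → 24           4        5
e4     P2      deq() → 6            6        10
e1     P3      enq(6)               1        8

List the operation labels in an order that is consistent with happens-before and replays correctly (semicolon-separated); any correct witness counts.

e2; e1; e3; e4; e5

step 1: e2 enq(24) — queue <24>
step 2: e1 enq(6) — queue <24,6>
step 3: e3 deq() → 24 — queue <6>
step 4: e4 deq() → 6 — queue <>
step 5: e5 enq(39) — queue <39>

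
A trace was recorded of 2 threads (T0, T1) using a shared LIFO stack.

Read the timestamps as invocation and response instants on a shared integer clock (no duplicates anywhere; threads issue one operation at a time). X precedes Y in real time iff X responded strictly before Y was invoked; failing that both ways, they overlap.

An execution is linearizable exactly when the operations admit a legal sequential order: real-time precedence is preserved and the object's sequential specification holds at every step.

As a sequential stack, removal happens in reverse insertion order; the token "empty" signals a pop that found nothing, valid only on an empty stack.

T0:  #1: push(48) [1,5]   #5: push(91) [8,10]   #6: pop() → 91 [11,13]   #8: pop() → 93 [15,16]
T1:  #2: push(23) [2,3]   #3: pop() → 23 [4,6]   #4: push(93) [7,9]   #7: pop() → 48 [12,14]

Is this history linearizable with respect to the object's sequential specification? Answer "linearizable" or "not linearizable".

prefix check: 1..13 passes, 1..14 fails once #7's time-14 response joins
all 12 real-time-respecting orders fail — 7 completed LIFO stack operations, no legal replay
sample order #1, #2, #3, #4, #5, #6, #7 stalls at step 7 — #7 pop() → 48 has no legal effect
sample order #1, #2, #3, #4, #5, #7, #6 stalls at step 6 — #7 pop() → 48 has no legal effect

not linearizable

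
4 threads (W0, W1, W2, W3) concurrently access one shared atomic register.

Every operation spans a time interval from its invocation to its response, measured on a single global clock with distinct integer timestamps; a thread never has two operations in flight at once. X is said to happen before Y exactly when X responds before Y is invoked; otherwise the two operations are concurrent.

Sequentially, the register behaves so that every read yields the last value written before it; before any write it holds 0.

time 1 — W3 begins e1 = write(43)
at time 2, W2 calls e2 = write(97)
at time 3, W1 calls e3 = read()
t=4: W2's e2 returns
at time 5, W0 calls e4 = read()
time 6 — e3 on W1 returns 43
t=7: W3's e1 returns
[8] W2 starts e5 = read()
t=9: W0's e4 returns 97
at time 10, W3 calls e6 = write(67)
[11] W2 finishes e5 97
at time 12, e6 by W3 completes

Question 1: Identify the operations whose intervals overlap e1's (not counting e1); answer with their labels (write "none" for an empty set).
Answer: e2, e3, e4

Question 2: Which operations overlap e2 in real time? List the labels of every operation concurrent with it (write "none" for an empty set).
Answer: e1, e3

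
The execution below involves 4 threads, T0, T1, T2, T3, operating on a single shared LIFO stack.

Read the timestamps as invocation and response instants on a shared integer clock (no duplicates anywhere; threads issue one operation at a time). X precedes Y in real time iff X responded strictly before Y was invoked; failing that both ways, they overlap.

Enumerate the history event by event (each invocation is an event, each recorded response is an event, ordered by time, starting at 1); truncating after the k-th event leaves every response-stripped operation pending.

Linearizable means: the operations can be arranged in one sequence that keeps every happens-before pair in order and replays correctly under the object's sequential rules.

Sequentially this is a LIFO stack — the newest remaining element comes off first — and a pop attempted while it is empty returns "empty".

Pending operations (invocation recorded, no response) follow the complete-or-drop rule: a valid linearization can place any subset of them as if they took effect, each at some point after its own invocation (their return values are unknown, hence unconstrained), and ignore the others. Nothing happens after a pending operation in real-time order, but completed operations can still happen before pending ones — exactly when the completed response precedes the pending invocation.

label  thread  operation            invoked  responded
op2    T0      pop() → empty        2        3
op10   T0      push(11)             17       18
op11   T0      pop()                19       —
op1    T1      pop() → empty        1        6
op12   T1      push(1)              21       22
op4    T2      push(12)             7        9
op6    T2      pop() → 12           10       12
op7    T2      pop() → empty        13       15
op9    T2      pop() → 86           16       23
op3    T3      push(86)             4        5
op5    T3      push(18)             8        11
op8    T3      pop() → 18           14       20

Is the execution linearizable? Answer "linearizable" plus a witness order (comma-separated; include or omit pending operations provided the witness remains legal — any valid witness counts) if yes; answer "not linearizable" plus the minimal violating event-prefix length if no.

the violation lands at event 15, op7's response at time 15: events 1..14 linearize, events 1..15 do not
no legal order exists: 9 real-time-consistent candidates over 7 completed LIFO stack operations, all rejected
every completion of the 1 pending operation (op8) was checked; none linearizes
take op1, op2, op3, op4, op5, op6, op7 (pending dropped): step 6 already fails, because op6 pop() → 12 cannot occur there
take op1, op2, op3, op4, op6, op5, op7 (pending dropped): step 7 already fails, because op7 pop() → empty cannot occur there

not linearizable — minimal violating prefix: 15 events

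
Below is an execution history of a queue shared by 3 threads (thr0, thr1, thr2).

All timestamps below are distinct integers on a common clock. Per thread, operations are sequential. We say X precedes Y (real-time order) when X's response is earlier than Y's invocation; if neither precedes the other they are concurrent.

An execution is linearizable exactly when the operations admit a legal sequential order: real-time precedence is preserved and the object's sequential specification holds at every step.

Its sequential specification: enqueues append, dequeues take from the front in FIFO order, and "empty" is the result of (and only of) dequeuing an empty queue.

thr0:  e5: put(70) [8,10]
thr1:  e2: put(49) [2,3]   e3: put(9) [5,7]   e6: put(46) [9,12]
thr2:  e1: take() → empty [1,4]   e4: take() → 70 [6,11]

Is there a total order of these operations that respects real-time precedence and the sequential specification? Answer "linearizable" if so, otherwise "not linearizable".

not linearizable

cut after 10 events: linearizable; cut after 11 events (e4 responds, time 11): not linearizable
all 6 real-time-respecting orders fail — 5 completed queue operations, no legal replay
including or dropping the 1 pending operation (e6) in any combination fails
e.g. e1, e2, e3, e4, e5 (pending dropped): illegal at step 4, since e4 take() → 70 cannot apply there
e.g. e1, e2, e3, e5, e4 (pending dropped): illegal at step 5, since e4 take() → 70 cannot apply there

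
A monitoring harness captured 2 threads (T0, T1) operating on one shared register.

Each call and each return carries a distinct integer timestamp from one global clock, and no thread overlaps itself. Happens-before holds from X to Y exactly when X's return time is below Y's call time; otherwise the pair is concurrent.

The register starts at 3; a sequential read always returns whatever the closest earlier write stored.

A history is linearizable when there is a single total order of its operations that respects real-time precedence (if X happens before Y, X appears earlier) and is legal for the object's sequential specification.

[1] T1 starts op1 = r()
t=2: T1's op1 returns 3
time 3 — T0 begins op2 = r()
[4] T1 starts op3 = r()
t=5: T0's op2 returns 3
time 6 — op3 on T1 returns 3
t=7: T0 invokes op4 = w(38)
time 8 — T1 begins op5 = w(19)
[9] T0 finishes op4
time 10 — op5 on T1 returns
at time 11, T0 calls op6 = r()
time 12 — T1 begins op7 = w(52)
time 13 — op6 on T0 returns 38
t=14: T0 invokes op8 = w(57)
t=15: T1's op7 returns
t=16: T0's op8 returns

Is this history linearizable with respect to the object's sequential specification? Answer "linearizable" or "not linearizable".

linearizable

a witness: op1, op2, op3, op5, op4, op6, op7, op8
1. op1 r() → 3, leaving value 3
2. op2 r() → 3, leaving value 3
3. op3 r() → 3, leaving value 3
4. op5 w(19), leaving value 19
5. op4 w(38), leaving value 38
6. op6 r() → 38, leaving value 38
7. op7 w(52), leaving value 52
8. op8 w(57), leaving value 57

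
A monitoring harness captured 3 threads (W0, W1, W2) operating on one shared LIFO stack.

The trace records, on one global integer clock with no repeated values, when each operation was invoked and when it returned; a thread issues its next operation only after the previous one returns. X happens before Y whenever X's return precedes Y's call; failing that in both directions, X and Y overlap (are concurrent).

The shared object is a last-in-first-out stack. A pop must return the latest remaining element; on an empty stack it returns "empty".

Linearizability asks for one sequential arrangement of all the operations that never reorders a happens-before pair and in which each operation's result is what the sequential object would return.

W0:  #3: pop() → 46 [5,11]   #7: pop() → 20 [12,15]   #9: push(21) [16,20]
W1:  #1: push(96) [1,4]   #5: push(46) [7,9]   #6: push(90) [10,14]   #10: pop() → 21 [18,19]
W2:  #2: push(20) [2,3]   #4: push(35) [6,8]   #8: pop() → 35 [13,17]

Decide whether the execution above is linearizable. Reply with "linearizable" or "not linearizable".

one valid linearization: #1, #2, #4, #5, #3, #8, #7, #6, #9, #10
after step 1 (#1 push(96)): stack <96>
after step 2 (#2 push(20)): stack <96,20>
after step 3 (#4 push(35)): stack <96,20,35>
after step 4 (#5 push(46)): stack <96,20,35,46>
after step 5 (#3 pop() → 46): stack <96,20,35>
after step 6 (#8 pop() → 35): stack <96,20>
after step 7 (#7 pop() → 20): stack <96>
after step 8 (#6 push(90)): stack <96,90>
after step 9 (#9 push(21)): stack <96,90,21>
after step 10 (#10 pop() → 21): stack <96,90>

linearizable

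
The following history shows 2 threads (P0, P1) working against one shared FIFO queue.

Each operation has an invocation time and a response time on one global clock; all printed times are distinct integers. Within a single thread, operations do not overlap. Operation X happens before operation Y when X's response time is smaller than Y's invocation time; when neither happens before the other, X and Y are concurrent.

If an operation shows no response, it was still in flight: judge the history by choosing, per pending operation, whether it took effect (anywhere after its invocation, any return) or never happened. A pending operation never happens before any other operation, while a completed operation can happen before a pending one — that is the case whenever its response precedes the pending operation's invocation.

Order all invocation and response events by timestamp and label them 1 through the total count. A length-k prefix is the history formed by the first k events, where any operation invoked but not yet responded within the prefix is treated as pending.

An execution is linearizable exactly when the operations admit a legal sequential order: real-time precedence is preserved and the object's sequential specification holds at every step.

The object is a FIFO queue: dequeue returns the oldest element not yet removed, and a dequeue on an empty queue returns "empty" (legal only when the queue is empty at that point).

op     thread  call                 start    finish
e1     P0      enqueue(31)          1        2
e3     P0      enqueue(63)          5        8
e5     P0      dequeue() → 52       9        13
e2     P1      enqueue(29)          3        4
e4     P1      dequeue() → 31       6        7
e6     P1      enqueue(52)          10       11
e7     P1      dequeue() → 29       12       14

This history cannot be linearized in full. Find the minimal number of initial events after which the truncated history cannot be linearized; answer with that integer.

13

events 1..12 are still linearizable — one witness is e1, e2, e3, e4, e5, e6:
after step 1 (e1 enqueue(31)): queue <31>
after step 2 (e2 enqueue(29)): queue <31,29>
after step 3 (e3 enqueue(63)): queue <31,29,63>
after step 4 (e4 dequeue() → 31): queue <29,63>
after step 5 (e5 dequeue() (pending, included)): queue <63>
after step 6 (e6 enqueue(52)): queue <63,52>
once event 13 joins (e5's response, time 13), exhaustive search finds no witness
every completion of the 1 pending operation (e7) was checked; none linearizes
e.g. e1, e2, e3, e4, e5, e6 (pending dropped): illegal at step 5, since e5 dequeue() → 52 cannot apply there
e.g. e1, e2, e3, e4, e6, e5 (pending dropped): illegal at step 6, since e5 dequeue() → 52 cannot apply there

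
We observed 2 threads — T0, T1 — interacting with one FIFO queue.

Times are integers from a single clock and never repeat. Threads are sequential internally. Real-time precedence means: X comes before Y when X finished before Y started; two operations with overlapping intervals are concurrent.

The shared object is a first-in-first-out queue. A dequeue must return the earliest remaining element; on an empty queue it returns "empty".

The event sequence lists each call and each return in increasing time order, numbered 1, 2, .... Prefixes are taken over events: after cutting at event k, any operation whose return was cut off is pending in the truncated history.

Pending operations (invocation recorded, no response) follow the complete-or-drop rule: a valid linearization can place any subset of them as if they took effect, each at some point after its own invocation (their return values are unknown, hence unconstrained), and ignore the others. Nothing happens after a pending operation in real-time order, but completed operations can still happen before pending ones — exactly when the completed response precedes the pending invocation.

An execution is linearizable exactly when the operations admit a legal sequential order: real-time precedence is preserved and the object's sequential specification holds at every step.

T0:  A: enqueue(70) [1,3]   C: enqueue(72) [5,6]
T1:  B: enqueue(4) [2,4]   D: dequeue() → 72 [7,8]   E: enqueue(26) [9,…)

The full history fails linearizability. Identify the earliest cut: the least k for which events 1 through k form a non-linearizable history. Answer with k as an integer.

8

events 1..7 are linearizable, e.g. via A, B, C:
1. A enqueue(70), leaving queue <70>
2. B enqueue(4), leaving queue <70,4>
3. C enqueue(72), leaving queue <70,4,72>
include event 8 — D responding at 8 — and every candidate order breaks
e.g. A, B, C, D: illegal at step 4, since D dequeue() → 72 cannot apply there
e.g. B, A, C, D: illegal at step 4, since D dequeue() → 72 cannot apply there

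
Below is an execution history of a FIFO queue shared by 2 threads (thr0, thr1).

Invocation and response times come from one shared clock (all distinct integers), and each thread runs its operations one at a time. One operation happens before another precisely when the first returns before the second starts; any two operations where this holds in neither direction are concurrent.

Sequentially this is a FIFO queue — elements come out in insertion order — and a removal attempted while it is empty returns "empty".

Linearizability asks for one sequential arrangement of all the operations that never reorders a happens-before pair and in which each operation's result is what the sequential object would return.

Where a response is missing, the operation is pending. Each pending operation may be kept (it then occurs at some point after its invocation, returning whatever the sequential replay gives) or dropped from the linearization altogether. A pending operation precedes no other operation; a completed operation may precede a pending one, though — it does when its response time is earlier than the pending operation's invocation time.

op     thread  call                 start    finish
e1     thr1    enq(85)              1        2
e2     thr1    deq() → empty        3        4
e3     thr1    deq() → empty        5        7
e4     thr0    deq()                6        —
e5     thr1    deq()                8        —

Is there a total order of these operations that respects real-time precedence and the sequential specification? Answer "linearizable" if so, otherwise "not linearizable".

through event 3 a valid linearization exists; event 4 (e2 responding at time 4) ends that
a single order respects real time; the 2 completed FIFO queue operations fail replay along it
take e1, e2: step 2 already fails, because e2 deq() → empty cannot occur there

not linearizable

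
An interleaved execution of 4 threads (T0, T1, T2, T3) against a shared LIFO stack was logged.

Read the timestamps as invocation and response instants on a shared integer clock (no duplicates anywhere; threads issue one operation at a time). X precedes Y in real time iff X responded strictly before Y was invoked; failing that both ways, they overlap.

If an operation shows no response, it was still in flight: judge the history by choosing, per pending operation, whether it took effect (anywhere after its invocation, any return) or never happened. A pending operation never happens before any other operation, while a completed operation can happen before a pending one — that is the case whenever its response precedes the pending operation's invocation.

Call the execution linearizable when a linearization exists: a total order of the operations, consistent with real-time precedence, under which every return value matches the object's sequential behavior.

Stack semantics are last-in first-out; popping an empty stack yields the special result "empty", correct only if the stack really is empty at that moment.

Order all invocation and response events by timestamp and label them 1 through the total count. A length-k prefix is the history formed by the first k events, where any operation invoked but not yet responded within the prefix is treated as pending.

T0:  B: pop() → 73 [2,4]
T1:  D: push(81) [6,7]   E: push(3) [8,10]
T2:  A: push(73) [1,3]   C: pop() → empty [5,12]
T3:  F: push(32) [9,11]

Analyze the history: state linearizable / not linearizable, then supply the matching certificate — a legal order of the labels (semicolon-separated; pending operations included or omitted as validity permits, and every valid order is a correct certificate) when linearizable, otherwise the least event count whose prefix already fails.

linearizable — witness: A; B; C; D; E; F

after step 1 (A push(73)): stack <73>
after step 2 (B pop() → 73): stack <>
after step 3 (C pop() → empty): stack <>
after step 4 (D push(81)): stack <81>
after step 5 (E push(3)): stack <81,3>
after step 6 (F push(32)): stack <81,3,32>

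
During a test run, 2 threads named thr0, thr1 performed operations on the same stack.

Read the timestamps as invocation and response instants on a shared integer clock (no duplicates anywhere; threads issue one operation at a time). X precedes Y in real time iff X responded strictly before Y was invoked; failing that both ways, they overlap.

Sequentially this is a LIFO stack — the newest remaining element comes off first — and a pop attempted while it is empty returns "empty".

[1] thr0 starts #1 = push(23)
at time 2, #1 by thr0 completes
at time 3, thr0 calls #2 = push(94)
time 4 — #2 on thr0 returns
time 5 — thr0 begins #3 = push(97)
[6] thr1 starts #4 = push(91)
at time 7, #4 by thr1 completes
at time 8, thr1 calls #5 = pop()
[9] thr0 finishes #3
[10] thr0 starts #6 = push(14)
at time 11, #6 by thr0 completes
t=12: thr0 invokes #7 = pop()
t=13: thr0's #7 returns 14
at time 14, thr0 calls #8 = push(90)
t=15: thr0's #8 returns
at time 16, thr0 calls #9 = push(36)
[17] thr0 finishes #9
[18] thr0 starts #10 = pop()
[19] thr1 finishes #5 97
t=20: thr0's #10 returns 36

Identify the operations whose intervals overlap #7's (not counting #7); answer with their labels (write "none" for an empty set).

#7 spans [12,13]: anything still running between times 12 and 13 counts as concurrent
#1 [1,2]: before
#2 [3,4]: before
#3 [5,9]: before
#4 [6,7]: before
#5 [8,19]: concurrent
#6 [10,11]: before
#8 [14,15]: after
#9 [16,17]: after
#10 [18,20]: after

#5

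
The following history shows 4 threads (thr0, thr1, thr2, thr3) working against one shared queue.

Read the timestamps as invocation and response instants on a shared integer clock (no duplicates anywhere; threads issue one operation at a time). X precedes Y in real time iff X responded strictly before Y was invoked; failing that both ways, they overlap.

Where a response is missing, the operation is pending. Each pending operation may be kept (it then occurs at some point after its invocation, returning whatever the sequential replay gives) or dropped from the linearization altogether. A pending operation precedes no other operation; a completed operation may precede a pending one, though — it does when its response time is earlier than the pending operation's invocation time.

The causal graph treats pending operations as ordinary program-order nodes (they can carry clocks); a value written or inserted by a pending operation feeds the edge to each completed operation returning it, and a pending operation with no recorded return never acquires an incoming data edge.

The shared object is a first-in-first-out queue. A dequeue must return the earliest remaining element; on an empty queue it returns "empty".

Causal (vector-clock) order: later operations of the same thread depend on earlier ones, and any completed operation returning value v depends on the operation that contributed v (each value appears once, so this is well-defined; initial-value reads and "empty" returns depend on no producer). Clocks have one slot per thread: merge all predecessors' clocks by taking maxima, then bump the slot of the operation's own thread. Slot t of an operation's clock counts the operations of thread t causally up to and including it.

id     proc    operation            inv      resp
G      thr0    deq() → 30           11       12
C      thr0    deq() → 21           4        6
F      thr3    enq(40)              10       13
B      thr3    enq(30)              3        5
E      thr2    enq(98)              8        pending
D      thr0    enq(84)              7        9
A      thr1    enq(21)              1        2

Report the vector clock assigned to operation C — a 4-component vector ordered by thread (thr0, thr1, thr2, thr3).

(1, 1, 0, 0)

B, invoked 3, has no incoming edges; only thr3's bump applies → (0, 0, 0, 1)
E, invoked 8, has no incoming edges; only thr2's bump applies → (0, 0, 1, 0)
A, invoked 1, has no incoming edges; only thr1's bump applies → (0, 1, 0, 0)
F (invocation 10): componentwise max over VC(B)=(0, 0, 0, 1), +1 at thr3, giving (0, 0, 0, 2)
C (invocation 4): componentwise max over VC(A)=(0, 1, 0, 0), +1 at thr0, giving (1, 1, 0, 0)
D (invocation 7): componentwise max over VC(C)=(1, 1, 0, 0), +1 at thr0, giving (2, 1, 0, 0)
G (invocation 11): componentwise max over VC(B)=(0, 0, 0, 1), VC(D)=(2, 1, 0, 0), +1 at thr0, giving (3, 1, 0, 1)
target: VC(C) = (1, 1, 0, 0)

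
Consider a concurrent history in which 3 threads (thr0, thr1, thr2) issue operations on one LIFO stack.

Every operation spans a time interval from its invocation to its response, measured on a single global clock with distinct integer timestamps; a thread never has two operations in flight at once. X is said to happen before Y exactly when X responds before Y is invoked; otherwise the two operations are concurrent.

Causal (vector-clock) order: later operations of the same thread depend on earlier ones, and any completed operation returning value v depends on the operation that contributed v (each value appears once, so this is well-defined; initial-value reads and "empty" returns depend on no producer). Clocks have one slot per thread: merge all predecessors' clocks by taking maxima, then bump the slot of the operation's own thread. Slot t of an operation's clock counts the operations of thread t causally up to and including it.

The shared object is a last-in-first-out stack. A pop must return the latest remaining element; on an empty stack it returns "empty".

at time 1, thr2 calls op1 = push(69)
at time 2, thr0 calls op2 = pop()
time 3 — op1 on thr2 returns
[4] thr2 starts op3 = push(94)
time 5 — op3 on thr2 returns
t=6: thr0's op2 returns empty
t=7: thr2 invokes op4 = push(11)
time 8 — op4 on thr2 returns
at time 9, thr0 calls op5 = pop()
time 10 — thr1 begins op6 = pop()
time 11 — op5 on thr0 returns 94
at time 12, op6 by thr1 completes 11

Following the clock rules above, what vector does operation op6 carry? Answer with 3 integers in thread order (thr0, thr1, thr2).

invoked at 1, op1 has no predecessors; its own thr2 bump gives (0, 0, 1)
invoked at 2, op2 has no predecessors; its own thr0 bump gives (1, 0, 0)
VC(op3, invoked at 4): max of VC(op1)=(0, 0, 1), then +1 on thread thr2 → (0, 0, 2)
VC(op4, invoked at 7): max of VC(op3)=(0, 0, 2), then +1 on thread thr2 → (0, 0, 3)
VC(op6, invoked at 10): max of VC(op4)=(0, 0, 3), then +1 on thread thr1 → (0, 1, 3)
VC(op5, invoked at 9): max of VC(op2)=(1, 0, 0), VC(op3)=(0, 0, 2), then +1 on thread thr0 → (2, 0, 2)
target: VC(op6) = (0, 1, 3)

(0, 1, 3)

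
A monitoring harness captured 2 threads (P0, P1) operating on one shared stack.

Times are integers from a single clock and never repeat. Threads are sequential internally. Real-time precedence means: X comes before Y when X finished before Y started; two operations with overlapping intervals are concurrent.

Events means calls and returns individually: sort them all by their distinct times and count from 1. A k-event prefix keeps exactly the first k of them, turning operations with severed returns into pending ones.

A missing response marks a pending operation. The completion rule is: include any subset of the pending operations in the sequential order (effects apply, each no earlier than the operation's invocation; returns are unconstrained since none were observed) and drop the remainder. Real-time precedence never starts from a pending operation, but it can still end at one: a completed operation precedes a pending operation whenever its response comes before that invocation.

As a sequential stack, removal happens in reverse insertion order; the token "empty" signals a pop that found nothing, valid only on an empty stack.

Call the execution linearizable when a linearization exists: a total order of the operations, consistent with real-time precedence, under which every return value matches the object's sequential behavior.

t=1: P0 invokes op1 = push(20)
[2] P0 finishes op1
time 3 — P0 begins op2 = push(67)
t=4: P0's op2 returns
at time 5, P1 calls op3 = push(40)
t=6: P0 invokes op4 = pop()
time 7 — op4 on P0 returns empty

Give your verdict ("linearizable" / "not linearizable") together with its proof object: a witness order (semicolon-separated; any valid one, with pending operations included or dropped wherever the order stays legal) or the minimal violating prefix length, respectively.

not linearizable — minimal violating prefix: 7 events

through event 6 a valid linearization exists; event 7 (op4 responding at time 7) ends that
exactly one order of the 3 completed ops respects real time; the stack replay fails
no escape via the 1 pending operation (op3): every completion choice fails
sample order op1, op2, op4 (pending dropped) stalls at step 3 — op4 pop() → empty has no legal effect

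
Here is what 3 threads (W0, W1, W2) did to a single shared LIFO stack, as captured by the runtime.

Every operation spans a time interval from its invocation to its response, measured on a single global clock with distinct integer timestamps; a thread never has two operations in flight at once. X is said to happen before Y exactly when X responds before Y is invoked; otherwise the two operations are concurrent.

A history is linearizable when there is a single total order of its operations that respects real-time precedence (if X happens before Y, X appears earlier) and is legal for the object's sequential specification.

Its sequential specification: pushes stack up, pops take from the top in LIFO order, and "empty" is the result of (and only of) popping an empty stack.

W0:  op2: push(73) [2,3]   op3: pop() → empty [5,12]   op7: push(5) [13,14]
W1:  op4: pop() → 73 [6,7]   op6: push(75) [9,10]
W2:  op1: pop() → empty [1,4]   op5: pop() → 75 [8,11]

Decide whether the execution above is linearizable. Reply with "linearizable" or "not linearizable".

linearizable

one valid linearization: op1, op2, op4, op3, op6, op5, op7
after step 1 (op1 pop() → empty): stack <>
after step 2 (op2 push(73)): stack <73>
after step 3 (op4 pop() → 73): stack <>
after step 4 (op3 pop() → empty): stack <>
after step 5 (op6 push(75)): stack <75>
after step 6 (op5 pop() → 75): stack <>
after step 7 (op7 push(5)): stack <5>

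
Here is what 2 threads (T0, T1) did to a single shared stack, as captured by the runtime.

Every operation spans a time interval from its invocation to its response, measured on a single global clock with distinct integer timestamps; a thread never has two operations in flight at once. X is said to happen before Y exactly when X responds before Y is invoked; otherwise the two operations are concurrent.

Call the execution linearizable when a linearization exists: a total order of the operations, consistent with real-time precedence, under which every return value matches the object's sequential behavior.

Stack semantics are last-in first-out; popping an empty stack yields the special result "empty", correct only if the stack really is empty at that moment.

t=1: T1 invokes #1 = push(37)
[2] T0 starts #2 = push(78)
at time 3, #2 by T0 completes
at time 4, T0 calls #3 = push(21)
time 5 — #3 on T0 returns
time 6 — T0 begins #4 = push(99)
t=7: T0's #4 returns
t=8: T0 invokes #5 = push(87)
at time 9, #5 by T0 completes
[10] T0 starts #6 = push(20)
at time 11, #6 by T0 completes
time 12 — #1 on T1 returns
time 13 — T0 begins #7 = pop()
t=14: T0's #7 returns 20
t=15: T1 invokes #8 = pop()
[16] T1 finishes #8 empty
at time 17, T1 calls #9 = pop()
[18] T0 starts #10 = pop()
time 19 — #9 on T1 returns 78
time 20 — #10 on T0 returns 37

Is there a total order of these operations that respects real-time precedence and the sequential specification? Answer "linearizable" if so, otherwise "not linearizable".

not linearizable

events 1..15 are fine; event 16 — the response of #8 at time 16 — makes the prefix non-linearizable
all 6 real-time-respecting orders fail — 8 completed stack operations, no legal replay
for example #1, #2, #3, #4, #5, #6, #7, #8 fails at step 8: #8 pop() → empty is not legal there
for example #2, #1, #3, #4, #5, #6, #7, #8 fails at step 8: #8 pop() → empty is not legal there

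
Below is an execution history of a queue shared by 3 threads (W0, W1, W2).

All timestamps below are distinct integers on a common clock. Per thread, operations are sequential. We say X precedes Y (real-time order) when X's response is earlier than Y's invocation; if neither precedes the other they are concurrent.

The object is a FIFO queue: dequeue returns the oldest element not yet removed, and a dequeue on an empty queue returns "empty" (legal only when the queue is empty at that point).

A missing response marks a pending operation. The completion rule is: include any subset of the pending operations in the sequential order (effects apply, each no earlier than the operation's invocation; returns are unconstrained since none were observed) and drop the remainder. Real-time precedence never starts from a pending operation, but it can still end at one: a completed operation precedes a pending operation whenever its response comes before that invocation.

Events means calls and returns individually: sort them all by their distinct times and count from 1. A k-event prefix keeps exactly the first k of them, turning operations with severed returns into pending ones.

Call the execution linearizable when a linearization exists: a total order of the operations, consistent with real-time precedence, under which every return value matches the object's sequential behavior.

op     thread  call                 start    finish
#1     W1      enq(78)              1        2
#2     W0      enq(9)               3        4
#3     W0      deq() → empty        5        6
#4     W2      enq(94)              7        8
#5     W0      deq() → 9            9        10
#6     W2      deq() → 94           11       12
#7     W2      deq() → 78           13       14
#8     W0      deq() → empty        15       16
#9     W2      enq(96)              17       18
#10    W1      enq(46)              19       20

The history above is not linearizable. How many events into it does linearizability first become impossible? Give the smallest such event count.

6

one valid order for events 1..5 is #1, #2:
step 1: #1 enq(78) — queue <78>
step 2: #2 enq(9) — queue <78,9>
at event 6 (#3's time-6 response) nothing linearizes any more
for example #1, #2, #3 fails at step 3: #3 deq() → empty is not legal there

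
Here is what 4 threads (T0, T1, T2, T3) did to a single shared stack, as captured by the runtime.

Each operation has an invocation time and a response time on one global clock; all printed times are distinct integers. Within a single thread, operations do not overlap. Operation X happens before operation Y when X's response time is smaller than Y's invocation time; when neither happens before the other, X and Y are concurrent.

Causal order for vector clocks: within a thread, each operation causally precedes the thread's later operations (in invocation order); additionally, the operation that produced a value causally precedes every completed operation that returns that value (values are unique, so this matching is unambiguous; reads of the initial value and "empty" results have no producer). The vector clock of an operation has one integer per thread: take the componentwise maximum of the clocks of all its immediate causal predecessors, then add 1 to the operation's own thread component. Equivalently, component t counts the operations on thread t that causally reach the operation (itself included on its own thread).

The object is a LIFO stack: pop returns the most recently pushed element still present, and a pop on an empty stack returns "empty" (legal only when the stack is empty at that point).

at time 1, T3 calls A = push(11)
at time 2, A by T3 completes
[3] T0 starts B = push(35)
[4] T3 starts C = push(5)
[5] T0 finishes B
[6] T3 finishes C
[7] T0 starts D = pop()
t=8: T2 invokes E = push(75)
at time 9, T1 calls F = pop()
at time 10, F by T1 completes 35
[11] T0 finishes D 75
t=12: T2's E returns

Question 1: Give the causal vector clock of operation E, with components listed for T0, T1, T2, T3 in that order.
A, invoked 1, has no incoming edges; only T3's bump applies → (0, 0, 0, 1)
E, invoked 8, has no incoming edges; only T2's bump applies → (0, 0, 1, 0)
B, invoked 3, has no incoming edges; only T0's bump applies → (1, 0, 0, 0)
C, invoked 4, takes VC(A)=(0, 0, 0, 1) under max, adds 1 for T3 → (0, 0, 0, 2)
F, invoked 9, takes VC(B)=(1, 0, 0, 0) under max, adds 1 for T1 → (1, 1, 0, 0)
D, invoked 7, takes VC(B)=(1, 0, 0, 0), VC(E)=(0, 0, 1, 0) under max, adds 1 for T0 → (2, 0, 1, 0)
target: VC(E) = (0, 0, 1, 0)

(0, 0, 1, 0)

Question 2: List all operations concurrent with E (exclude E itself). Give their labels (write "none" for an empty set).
E spans [8,12]: anything still running between times 8 and 12 counts as concurrent
A [1,2]: before
B [3,5]: before
C [4,6]: before
D [7,11]: concurrent
F [9,10]: concurrent

D, F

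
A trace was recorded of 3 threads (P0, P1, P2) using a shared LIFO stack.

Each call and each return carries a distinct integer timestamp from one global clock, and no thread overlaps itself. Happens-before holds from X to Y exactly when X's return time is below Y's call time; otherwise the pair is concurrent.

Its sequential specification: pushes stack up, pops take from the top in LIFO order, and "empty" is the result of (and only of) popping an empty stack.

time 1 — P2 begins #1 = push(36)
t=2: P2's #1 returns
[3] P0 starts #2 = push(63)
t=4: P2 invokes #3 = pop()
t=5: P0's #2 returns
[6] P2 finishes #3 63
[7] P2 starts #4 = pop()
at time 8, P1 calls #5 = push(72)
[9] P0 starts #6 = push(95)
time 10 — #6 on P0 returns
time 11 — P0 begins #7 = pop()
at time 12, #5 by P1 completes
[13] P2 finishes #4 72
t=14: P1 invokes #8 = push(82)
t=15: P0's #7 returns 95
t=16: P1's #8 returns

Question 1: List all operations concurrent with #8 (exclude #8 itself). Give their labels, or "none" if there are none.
#7

#8 runs from 14 to 16; window-overlapping ops are concurrent
#1 [1,2]: before
#2 [3,5]: before
#3 [4,6]: before
#4 [7,13]: before
#5 [8,12]: before
#6 [9,10]: before
#7 [11,15]: concurrent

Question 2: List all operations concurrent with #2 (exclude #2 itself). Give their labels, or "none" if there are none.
#3

#2 spans [3,5]; an op avoiding the whole window 3..5 is ordered, any other is concurrent
#1 [1,2]: before
#3 [4,6]: concurrent
#4 [7,13]: after
#5 [8,12]: after
#6 [9,10]: after
#7 [11,15]: after
#8 [14,16]: after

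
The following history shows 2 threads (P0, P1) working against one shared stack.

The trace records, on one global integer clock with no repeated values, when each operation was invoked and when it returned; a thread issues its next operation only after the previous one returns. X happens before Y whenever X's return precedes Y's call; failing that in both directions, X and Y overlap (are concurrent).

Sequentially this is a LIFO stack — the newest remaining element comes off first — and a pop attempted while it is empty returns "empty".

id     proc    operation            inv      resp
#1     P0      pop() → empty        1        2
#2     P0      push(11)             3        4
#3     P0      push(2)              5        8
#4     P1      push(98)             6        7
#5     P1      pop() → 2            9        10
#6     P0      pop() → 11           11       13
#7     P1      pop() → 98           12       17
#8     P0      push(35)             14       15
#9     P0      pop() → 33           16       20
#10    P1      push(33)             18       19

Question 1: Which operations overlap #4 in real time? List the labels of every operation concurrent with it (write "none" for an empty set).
Answer: #3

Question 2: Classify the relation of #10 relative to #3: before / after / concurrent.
Answer: after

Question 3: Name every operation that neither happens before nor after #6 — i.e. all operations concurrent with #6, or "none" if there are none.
Answer: #7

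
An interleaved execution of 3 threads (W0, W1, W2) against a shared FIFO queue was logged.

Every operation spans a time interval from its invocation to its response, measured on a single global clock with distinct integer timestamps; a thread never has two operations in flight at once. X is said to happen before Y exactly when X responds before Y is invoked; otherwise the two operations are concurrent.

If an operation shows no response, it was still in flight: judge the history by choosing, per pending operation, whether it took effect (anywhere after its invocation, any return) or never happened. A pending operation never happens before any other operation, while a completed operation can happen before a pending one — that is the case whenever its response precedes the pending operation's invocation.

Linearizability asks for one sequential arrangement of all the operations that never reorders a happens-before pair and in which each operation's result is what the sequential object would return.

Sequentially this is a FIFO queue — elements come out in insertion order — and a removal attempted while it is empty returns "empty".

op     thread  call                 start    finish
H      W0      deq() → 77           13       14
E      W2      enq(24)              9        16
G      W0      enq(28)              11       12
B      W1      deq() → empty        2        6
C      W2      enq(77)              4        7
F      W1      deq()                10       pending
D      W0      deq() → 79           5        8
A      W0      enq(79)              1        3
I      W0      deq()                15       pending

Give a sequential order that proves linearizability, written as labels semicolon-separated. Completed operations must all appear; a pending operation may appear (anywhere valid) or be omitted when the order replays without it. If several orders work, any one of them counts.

1. A enq(79), leaving queue <79>
2. D deq() → 79, leaving queue <>
3. B deq() → empty, leaving queue <>
4. C enq(77), leaving queue <77>
5. E enq(24), leaving queue <77,24>
6. G enq(28), leaving queue <77,24,28>
7. H deq() → 77, leaving queue <24,28>

A; D; B; C; E; G; H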